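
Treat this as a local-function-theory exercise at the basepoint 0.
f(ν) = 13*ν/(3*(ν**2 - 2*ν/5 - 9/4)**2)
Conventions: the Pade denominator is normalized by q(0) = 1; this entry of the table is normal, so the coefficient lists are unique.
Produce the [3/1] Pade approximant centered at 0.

The Pade approximant has numerator coefficients [0, 208/243, 347776/2722815, 84346496/122526675]; denominator coefficients [1, 5656/11205].

Taylor coefficients needed (expand at 0): a_0 = 0, a_1 = 208/243, a_2 = -3328/10935, a_3 = 138112/164025, a_4 = -9411584/22143375.
Write the denominator as Q(ν) = 1 + q1*ν. Requiring Q*f - P = O(ν^5) with deg P <= 3 kills the coefficients of ν^4..ν^4 in Q*f:
  ν^4: a_4 + q1*a_3 = 0, i.e. -9411584/22143375 + (138112/164025)*q1 = 0.
Solving this linear system: q1 = 5656/11205.
The numerator is Q*f truncated at degree 3: P0 = a_0 = 0; P1 = a_1 + q1*a_0 = 208/243; P2 = a_2 + q1*a_1 = 347776/2722815; P3 = a_3 + q1*a_2 = 84346496/122526675.


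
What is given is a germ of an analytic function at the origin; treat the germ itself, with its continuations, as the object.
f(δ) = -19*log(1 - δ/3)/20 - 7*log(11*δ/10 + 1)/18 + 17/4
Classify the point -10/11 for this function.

The point is a logarithmic branch point.

The term (-7/18)*log(1 - δ/(-10/11)) has argument 1 - -10/11/(-10/11) = 0 at -10/11: a logarithmic (infinitely-sheeted) branch point; the remaining terms are analytic or single-valued there.


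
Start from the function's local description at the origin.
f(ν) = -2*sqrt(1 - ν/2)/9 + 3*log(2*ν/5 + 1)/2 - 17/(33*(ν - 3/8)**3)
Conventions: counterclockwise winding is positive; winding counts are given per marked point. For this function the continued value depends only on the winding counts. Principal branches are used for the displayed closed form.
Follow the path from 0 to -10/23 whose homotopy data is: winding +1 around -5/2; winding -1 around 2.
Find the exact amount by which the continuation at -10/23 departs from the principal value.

Continued minus principal equals ((8/207)*sqrt(161)) + ((3)*pi)*i.

The rational part is single-valued and drops out of the difference; each branch term changes only by its own monodromy.
(-2/9)*sqrt(1 - ν/(2)): winding -1 is odd, the square root flips sign, contributing -2*(-2/9)*sqrt(1 - (-10/23)/(2)) = -2*(-2/9)*sqrt(28/23) = (8/207)*sqrt(161).
(3/2)*log(1 - ν/(-5/2)): each positive loop around -5/2 adds 2*pi*i to the log, so winding +1 contributes (3/2)*(1)*2*pi*i = (3)*pi*i.
Summing the contributions at ν = -10/23 gives ((8/207)*sqrt(161)) + ((3)*pi)*i.


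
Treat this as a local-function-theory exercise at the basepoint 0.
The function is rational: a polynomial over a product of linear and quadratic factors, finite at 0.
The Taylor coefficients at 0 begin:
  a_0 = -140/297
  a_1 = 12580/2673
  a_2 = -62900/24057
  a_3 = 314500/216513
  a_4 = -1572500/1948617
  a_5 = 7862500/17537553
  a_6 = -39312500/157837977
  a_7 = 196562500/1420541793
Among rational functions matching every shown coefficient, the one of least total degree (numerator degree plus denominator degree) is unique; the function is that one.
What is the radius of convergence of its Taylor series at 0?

No rational of total degree below 2 reproduces all 8 coefficients; solving the [1/1] Pade equations on them gives f(κ) = (8*κ - 28/33)/(κ + 9/5), whose expansion matches every shown term.
Denominator factor (κ + 9/5): pole of order 1 at -9/5, modulus 9/5.
The radius of convergence is the smallest modulus among the singular points: 9/5.

The radius of convergence is 9/5.


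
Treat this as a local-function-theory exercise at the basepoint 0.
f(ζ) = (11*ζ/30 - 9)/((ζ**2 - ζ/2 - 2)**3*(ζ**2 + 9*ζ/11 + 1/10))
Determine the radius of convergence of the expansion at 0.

The radius of convergence is 9/22 - (1/110)*sqrt(815).

Denominator factor (ζ**2 - ζ/2 - 2)^3: discriminant 33/4, real irrational roots 1/4 + (1/4)*sqrt(33) and 1/4 - (1/4)*sqrt(33); poles of order 3, moduli 1/4 + (1/4)*sqrt(33) and -1/4 + (1/4)*sqrt(33).
Denominator factor (ζ**2 + 9*ζ/11 + 1/10): discriminant 163/605, real irrational roots -9/22 + (1/110)*sqrt(815) and -9/22 - (1/110)*sqrt(815); poles of order 1, moduli 9/22 - (1/110)*sqrt(815) and 9/22 + (1/110)*sqrt(815).
The radius of convergence is the smallest modulus among the singular points: 9/22 - (1/110)*sqrt(815).


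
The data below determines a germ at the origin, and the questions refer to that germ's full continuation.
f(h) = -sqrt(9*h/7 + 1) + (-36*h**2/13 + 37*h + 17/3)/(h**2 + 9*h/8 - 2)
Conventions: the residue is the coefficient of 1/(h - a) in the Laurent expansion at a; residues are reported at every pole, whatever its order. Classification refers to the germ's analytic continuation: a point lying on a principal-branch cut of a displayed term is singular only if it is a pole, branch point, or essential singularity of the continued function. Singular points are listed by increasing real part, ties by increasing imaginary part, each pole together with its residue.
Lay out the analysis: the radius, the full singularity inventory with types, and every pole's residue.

Denominator factor (h**2 + 9*h/8 - 2): discriminant 593/64, real irrational roots -9/16 + (1/16)*sqrt(593) and -9/16 - (1/16)*sqrt(593); poles of order 1, moduli -9/16 + (1/16)*sqrt(593) and 9/16 + (1/16)*sqrt(593).
Branch term (-1)*sqrt(1 - h/(-7/9)): its argument vanishes at h = -7/9, a square-root branch point, modulus 7/9.
The radius of convergence is the smallest modulus among the singular points: 7/9.
The branch term is analytic at -9/16 - (1/16)*sqrt(593) and contributes nothing to the residue; only the rational part matters.
The factor h**2 + 9*h/8 - 2 splits as (h - a)(h - a') with a = -9/16 - (1/16)*sqrt(593), a' = -9/16 + (1/16)*sqrt(593). At the order-1 pole a set g(h) = (h - a)*(rational part) = [-36*h**2/13 + 37*h + 17/3] / (h - a').
Simple pole: residue = g(a) at a = -9/16 - (1/16)*sqrt(593), which is 1043/52 + (28001/92508)*sqrt(593).
The branch term is analytic at -9/16 + (1/16)*sqrt(593) and contributes nothing to the residue; only the rational part matters.
The factor h**2 + 9*h/8 - 2 splits as (h - a)(h - a') with a = -9/16 + (1/16)*sqrt(593), a' = -9/16 - (1/16)*sqrt(593). At the order-1 pole a set g(h) = (h - a)*(rational part) = [-36*h**2/13 + 37*h + 17/3] / (h - a').
Simple pole: residue = g(a) at a = -9/16 + (1/16)*sqrt(593), which is 1043/52 - (28001/92508)*sqrt(593).
List the singular points by increasing real part (a conjugate pair: the negative imaginary part first).

Radius of convergence at 0: 7/9.
At -9/16 - (1/16)*sqrt(593): a pole of order 1; residue 1043/52 + (28001/92508)*sqrt(593).
At -7/9: an algebraic (square-root) branch point.
At -9/16 + (1/16)*sqrt(593): a pole of order 1; residue 1043/52 - (28001/92508)*sqrt(593).


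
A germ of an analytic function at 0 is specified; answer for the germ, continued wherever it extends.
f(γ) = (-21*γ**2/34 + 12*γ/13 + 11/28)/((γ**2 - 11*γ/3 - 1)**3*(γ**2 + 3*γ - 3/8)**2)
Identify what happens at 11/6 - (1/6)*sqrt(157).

The point is a pole of order 3.

The denominator factor γ**2 - 11*γ/3 - 1 vanishes at 11/6 - (1/6)*sqrt(157) and appears to the power 3; the numerator there equals -24917/9282 + (593/2652)*sqrt(157), nonzero, and no other factor vanishes.
Hence a pole whose order is the multiplicity, 3.


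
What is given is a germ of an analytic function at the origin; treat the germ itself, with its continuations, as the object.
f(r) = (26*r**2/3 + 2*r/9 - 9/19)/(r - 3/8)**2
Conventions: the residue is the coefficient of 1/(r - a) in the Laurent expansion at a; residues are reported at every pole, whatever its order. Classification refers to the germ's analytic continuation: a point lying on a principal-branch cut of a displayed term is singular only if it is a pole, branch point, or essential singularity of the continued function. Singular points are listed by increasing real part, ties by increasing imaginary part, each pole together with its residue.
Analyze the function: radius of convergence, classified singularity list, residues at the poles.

Radius of convergence at 0: 3/8.
At 3/8: a pole of order 2; residue 121/18.

Denominator factor (r - 3/8)^2: pole of order 2 at 3/8, modulus 3/8.
The radius of convergence is the smallest modulus among the singular points: 3/8.
At the order-2 pole 3/8 set g(r) = (r - (3/8))^2*f(r) = 26*r**2/3 + 2*r/9 - 9/19.
Order-2 pole: residue = g'(a); g'(3/8) = 121/18, so the residue is 121/18.


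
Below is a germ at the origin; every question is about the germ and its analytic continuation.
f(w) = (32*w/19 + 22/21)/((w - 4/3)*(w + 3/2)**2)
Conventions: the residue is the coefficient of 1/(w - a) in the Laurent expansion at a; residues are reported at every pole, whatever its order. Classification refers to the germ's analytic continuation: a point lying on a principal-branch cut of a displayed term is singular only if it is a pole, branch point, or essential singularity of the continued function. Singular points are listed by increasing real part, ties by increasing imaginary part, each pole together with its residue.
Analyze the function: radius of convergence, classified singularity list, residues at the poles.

Radius of convergence at 0: 4/3.
At -3/2: a pole of order 2; residue -15768/38437.
At 4/3: a pole of order 1; residue 15768/38437.

Denominator factor (w - 4/3): pole of order 1 at 4/3, modulus 4/3.
Denominator factor (w + 3/2)^2: pole of order 2 at -3/2, modulus 3/2.
The radius of convergence is the smallest modulus among the singular points: 4/3.
At the order-2 pole -3/2 set g(w) = (w - (-3/2))^2*f(w) = (32*w/19 + 22/21)/(w - 4/3).
Order-2 pole: residue = g'(a); g'(-3/2) = -15768/38437, so the residue is -15768/38437.
At the order-1 pole 4/3 set g(w) = (w - (4/3))*f(w) = (32*w/19 + 22/21)/(w + 3/2)**2.
Simple pole: residue = g(a) at a = 4/3, which is 15768/38437.
List the singular points by increasing real part (a conjugate pair: the negative imaginary part first).


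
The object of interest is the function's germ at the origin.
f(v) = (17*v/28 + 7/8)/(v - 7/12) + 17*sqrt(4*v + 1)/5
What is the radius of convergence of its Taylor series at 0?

Denominator factor (v - 7/12): pole of order 1 at 7/12, modulus 7/12.
Branch term (17/5)*sqrt(1 - v/(-1/4)): its argument vanishes at v = -1/4, a square-root branch point, modulus 1/4.
The radius of convergence is the smallest modulus among the singular points: 1/4.

The radius of convergence is 1/4.


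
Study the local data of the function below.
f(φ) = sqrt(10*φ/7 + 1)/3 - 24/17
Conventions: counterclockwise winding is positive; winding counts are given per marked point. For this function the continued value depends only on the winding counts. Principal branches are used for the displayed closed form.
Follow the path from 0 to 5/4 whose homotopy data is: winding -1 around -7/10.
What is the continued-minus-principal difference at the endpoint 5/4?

The rational part is single-valued and drops out of the difference; each branch term changes only by its own monodromy.
(1/3)*sqrt(1 - φ/(-7/10)): winding -1 is odd, the square root flips sign, contributing -2*(1/3)*sqrt(1 - (5/4)/(-7/10)) = -2*(1/3)*sqrt(39/14) = -(1/21)*sqrt(546).
Summing the contributions at φ = 5/4 gives -(1/21)*sqrt(546).

Continued minus principal equals -(1/21)*sqrt(546).


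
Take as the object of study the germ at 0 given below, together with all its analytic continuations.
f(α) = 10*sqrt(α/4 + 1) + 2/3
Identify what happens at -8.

There is no denominator, hence no pole anywhere.
Branch term sqrt(1 - α/(-4)): argument at -8 is -1, nonzero, so -8 is not its branch point (a point on a principal cut is still regular for the continued germ).
So the germ continues analytically to -8.

The point is a regular point.


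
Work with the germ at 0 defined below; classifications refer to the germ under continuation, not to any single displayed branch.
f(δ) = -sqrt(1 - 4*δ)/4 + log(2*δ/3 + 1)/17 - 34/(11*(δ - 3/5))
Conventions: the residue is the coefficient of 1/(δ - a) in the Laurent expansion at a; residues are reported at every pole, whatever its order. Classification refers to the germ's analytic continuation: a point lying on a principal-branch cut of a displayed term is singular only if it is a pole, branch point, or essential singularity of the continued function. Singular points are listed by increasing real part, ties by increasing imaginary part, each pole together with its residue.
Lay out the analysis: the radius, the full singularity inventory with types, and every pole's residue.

Radius of convergence at 0: 1/4.
At -3/2: a logarithmic branch point.
At 1/4: an algebraic (square-root) branch point.
At 3/5: a pole of order 1; residue -34/11.

Denominator factor (δ - 3/5): pole of order 1 at 3/5, modulus 3/5.
Branch term (1/17)*log(1 - δ/(-3/2)): its argument vanishes at δ = -3/2, a logarithmic branch point, modulus 3/2.
Branch term (-1/4)*sqrt(1 - δ/(1/4)): its argument vanishes at δ = 1/4, a square-root branch point, modulus 1/4.
The radius of convergence is the smallest modulus among the singular points: 1/4.
The branch terms are analytic at 3/5 and contribute nothing to the residue; only the rational part matters.
At the order-1 pole 3/5 set g(δ) = (δ - (3/5))*(rational part) = -34/11.
Simple pole: residue = g(a) at a = 3/5, which is -34/11.
List the singular points by increasing real part (a conjugate pair: the negative imaginary part first).


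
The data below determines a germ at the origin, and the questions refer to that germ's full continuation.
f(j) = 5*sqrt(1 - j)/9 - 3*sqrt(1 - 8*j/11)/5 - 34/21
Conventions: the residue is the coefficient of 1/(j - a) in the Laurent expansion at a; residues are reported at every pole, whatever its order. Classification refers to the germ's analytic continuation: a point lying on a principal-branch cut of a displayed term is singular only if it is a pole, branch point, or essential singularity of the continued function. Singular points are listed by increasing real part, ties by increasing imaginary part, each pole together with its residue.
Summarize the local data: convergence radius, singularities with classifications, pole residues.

Radius of convergence at 0: 1.
At 1: an algebraic (square-root) branch point.
At 11/8: an algebraic (square-root) branch point.

Branch term (5/9)*sqrt(1 - j/(1)): its argument vanishes at j = 1, a square-root branch point, modulus 1.
Branch term (-3/5)*sqrt(1 - j/(11/8)): its argument vanishes at j = 11/8, a square-root branch point, modulus 11/8.
The radius of convergence is the smallest modulus among the singular points: 1.
List the singular points by increasing real part (a conjugate pair: the negative imaginary part first).


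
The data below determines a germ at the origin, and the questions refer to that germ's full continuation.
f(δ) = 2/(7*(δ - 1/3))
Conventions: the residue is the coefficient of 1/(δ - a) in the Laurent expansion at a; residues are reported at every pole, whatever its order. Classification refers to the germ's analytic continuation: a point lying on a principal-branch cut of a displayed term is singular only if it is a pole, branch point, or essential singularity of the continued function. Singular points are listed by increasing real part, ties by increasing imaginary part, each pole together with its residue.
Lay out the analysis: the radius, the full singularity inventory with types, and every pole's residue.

Denominator factor (δ - 1/3): pole of order 1 at 1/3, modulus 1/3.
The radius of convergence is the smallest modulus among the singular points: 1/3.
At the order-1 pole 1/3 set g(δ) = (δ - (1/3))*f(δ) = 2/7.
Simple pole: residue = g(a) at a = 1/3, which is 2/7.

Radius of convergence at 0: 1/3.
At 1/3: a pole of order 1; residue 2/7.


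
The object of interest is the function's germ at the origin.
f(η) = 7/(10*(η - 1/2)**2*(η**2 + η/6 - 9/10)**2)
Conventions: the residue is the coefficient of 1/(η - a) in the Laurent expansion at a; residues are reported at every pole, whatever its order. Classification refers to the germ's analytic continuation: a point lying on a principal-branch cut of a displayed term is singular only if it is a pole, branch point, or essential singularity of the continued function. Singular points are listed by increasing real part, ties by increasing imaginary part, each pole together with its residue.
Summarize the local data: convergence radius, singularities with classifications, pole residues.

Radius of convergence at 0: 1/2.
At -1/12 - (1/60)*sqrt(3265): a pole of order 2; residue -22050/4913 + (171605070/2094947417)*sqrt(3265).
At 1/2: a pole of order 2; residue 44100/4913.
At -1/12 + (1/60)*sqrt(3265): a pole of order 2; residue -22050/4913 - (171605070/2094947417)*sqrt(3265).


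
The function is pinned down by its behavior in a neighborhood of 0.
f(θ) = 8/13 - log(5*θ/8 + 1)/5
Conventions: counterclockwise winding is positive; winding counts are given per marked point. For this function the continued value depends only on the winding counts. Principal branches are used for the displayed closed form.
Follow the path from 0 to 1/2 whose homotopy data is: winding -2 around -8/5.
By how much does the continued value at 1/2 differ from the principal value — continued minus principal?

Continued minus principal equals (4/5)*pi*i.

The rational part is single-valued and drops out of the difference; each branch term changes only by its own monodromy.
(-1/5)*log(1 - θ/(-8/5)): each positive loop around -8/5 adds 2*pi*i to the log, so winding -2 contributes (-1/5)*(-2)*2*pi*i = (4/5)*pi*i.
Summing the contributions at θ = 1/2 gives (4/5)*pi*i.


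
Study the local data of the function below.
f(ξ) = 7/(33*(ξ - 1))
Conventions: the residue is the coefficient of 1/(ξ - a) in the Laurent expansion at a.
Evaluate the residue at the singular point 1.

The residue is 7/33.

At the order-1 pole 1 set g(ξ) = (ξ - (1))*f(ξ) = 7/33.
Simple pole: residue = g(a) at a = 1, which is 7/33.


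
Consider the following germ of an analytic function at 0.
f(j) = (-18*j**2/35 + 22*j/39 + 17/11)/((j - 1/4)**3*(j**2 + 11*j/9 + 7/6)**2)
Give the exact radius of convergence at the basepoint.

Denominator factor (j**2 + 11*j/9 + 7/6)^2: discriminant -257/81, complex-conjugate roots (-11/18) + ((1/18)*sqrt(257))*i and (-11/18) - ((1/18)*sqrt(257))*i; poles of order 2, moduli (1/6)*sqrt(42) and (1/6)*sqrt(42).
Denominator factor (j - 1/4)^3: pole of order 3 at 1/4, modulus 1/4.
The radius of convergence is the smallest modulus among the singular points: 1/4.

The radius of convergence is 1/4.


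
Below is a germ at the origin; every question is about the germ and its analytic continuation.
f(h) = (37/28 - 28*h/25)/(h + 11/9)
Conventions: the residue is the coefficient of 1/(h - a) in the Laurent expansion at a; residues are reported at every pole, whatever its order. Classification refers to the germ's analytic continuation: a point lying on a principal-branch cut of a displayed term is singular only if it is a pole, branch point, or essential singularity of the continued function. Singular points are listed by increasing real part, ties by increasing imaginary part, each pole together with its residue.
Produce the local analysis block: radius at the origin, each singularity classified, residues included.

Radius of convergence at 0: 11/9.
At -11/9: a pole of order 1; residue 16949/6300.

Denominator factor (h + 11/9): pole of order 1 at -11/9, modulus 11/9.
The radius of convergence is the smallest modulus among the singular points: 11/9.
At the order-1 pole -11/9 set g(h) = (h - (-11/9))*f(h) = 37/28 - 28*h/25.
Simple pole: residue = g(a) at a = -11/9, which is 16949/6300.


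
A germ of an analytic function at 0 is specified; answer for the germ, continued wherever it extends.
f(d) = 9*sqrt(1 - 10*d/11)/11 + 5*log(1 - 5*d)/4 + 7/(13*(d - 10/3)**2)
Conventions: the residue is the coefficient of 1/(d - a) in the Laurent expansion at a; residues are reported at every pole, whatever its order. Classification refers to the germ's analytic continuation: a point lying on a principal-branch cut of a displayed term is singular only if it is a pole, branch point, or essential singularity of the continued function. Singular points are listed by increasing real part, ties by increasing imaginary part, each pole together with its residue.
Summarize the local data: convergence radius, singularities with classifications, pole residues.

Denominator factor (d - 10/3)^2: pole of order 2 at 10/3, modulus 10/3.
Branch term (5/4)*log(1 - d/(1/5)): its argument vanishes at d = 1/5, a logarithmic branch point, modulus 1/5.
Branch term (9/11)*sqrt(1 - d/(11/10)): its argument vanishes at d = 11/10, a square-root branch point, modulus 11/10.
The radius of convergence is the smallest modulus among the singular points: 1/5.
The branch terms are analytic at 10/3 and contribute nothing to the residue; only the rational part matters.
At the order-2 pole 10/3 set g(d) = (d - (10/3))^2*(rational part) = 7/13.
Order-2 pole: residue = g'(a); g'(10/3) = 0, so the residue is 0.
List the singular points by increasing real part (a conjugate pair: the negative imaginary part first).

Radius of convergence at 0: 1/5.
At 1/5: a logarithmic branch point.
At 11/10: an algebraic (square-root) branch point.
At 10/3: a pole of order 2; residue 0.


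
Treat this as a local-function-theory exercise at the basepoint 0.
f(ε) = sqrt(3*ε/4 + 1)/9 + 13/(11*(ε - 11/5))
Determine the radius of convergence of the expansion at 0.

The radius of convergence is 4/3.

Denominator factor (ε - 11/5): pole of order 1 at 11/5, modulus 11/5.
Branch term (1/9)*sqrt(1 - ε/(-4/3)): its argument vanishes at ε = -4/3, a square-root branch point, modulus 4/3.
The radius of convergence is the smallest modulus among the singular points: 4/3.


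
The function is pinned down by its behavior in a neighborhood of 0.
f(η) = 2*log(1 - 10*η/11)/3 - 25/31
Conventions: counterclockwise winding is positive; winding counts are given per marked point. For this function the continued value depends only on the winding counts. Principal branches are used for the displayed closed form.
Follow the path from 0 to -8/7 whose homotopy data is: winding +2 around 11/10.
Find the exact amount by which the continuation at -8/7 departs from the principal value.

Continued minus principal equals (8/3)*pi*i.

The rational part is single-valued and drops out of the difference; each branch term changes only by its own monodromy.
(2/3)*log(1 - η/(11/10)): each positive loop around 11/10 adds 2*pi*i to the log, so winding +2 contributes (2/3)*(2)*2*pi*i = (8/3)*pi*i.
Summing the contributions at η = -8/7 gives (8/3)*pi*i.


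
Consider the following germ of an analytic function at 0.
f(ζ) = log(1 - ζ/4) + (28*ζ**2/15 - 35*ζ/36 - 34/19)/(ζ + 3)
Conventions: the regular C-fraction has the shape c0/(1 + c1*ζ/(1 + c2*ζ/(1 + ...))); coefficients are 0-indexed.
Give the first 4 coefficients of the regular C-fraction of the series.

Taylor coefficients (expand at 0): a_0 = -34/57, a_1 = -385/1026, a_2 = 155801/246240, a_3 = -334687/1477440.
c0 = a_0 = -34/57. Peel one level at a time: if S = 1 + c*ζ/S' with S'(0) = 1, then c is the ζ-coefficient of S and S' = c*ζ/(S - 1).
S_1 = c0/f = 1 + (-385/612)*ζ + (10910351/7490880)*ζ^2 + ...; c1 = -385/612.
S_2 = c1*ζ/(S_1 - 1) = 1 + (10910351/4712400)*ζ + (2124419089/948640000)*ζ^2 + ...; c2 = 10910351/4712400.
S_3 = c2*ζ/(S_2 - 1) = 1 + (-17107164243/17686253200)*ζ + ...; c3 = -17107164243/17686253200.

The regular C-fraction coefficients are [-34/57, -385/612, 10910351/4712400, -17107164243/17686253200].


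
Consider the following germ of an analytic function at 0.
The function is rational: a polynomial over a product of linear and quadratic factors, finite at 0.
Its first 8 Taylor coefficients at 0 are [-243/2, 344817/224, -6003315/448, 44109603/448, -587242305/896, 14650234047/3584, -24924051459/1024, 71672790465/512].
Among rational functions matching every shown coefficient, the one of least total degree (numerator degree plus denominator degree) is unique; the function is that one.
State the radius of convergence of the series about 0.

No rational of total degree below 4 reproduces all 8 coefficients; solving the [1/3] Pade equations on them gives f(χ) = (-31*χ/28 - 4/3)/(χ + 2/9)**3, whose expansion matches every shown term.
Denominator factor (χ + 2/9)^3: pole of order 3 at -2/9, modulus 2/9.
The radius of convergence is the smallest modulus among the singular points: 2/9.

The radius of convergence is 2/9.


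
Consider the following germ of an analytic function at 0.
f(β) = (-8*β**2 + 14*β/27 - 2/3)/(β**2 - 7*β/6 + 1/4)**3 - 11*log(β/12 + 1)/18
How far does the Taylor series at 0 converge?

The radius of convergence is 7/12 - (1/12)*sqrt(13).

Denominator factor (β**2 - 7*β/6 + 1/4)^3: discriminant 13/36, real irrational roots 7/12 + (1/12)*sqrt(13) and 7/12 - (1/12)*sqrt(13); poles of order 3, moduli 7/12 + (1/12)*sqrt(13) and 7/12 - (1/12)*sqrt(13).
Branch term (-11/18)*log(1 - β/(-12)): its argument vanishes at β = -12, a logarithmic branch point, modulus 12.
The radius of convergence is the smallest modulus among the singular points: 7/12 - (1/12)*sqrt(13).


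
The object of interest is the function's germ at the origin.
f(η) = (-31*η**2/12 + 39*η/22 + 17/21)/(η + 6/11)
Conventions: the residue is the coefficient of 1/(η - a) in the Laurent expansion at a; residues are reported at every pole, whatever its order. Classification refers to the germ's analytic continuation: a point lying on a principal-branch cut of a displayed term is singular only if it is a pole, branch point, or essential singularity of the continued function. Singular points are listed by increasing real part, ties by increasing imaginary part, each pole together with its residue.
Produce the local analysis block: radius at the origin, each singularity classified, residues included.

Denominator factor (η + 6/11): pole of order 1 at -6/11, modulus 6/11.
The radius of convergence is the smallest modulus among the singular points: 6/11.
At the order-1 pole -6/11 set g(η) = (η - (-6/11))*f(η) = -31*η**2/12 + 39*η/22 + 17/21.
Simple pole: residue = g(a) at a = -6/11, which is -2353/2541.

Radius of convergence at 0: 6/11.
At -6/11: a pole of order 1; residue -2353/2541.


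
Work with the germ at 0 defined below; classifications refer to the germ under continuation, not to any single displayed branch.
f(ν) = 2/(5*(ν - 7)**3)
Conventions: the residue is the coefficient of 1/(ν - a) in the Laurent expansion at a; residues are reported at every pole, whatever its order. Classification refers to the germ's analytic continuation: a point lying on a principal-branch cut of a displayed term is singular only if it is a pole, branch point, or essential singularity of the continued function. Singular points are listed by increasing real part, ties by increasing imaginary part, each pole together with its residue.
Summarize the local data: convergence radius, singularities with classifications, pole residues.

Denominator factor (ν - 7)^3: pole of order 3 at 7, modulus 7.
The radius of convergence is the smallest modulus among the singular points: 7.
At the order-3 pole 7 set g(ν) = (ν - (7))^3*f(ν) = 2/5.
Order-3 pole: residue = g''(a)/2; g''(7) = 0, so the residue is 0.

Radius of convergence at 0: 7.
At 7: a pole of order 3; residue 0.


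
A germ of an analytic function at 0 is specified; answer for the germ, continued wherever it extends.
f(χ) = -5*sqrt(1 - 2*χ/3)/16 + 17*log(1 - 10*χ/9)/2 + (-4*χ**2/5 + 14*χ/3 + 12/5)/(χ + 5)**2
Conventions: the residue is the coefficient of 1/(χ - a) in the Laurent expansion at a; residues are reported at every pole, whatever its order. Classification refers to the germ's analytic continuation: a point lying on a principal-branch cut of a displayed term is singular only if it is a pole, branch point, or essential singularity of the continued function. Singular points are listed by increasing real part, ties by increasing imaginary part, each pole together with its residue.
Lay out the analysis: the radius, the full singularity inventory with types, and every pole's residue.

Denominator factor (χ + 5)^2: pole of order 2 at -5, modulus 5.
Branch term (-5/16)*sqrt(1 - χ/(3/2)): its argument vanishes at χ = 3/2, a square-root branch point, modulus 3/2.
Branch term (17/2)*log(1 - χ/(9/10)): its argument vanishes at χ = 9/10, a logarithmic branch point, modulus 9/10.
The radius of convergence is the smallest modulus among the singular points: 9/10.
The branch terms are analytic at -5 and contribute nothing to the residue; only the rational part matters.
At the order-2 pole -5 set g(χ) = (χ - (-5))^2*(rational part) = -4*χ**2/5 + 14*χ/3 + 12/5.
Order-2 pole: residue = g'(a); g'(-5) = 38/3, so the residue is 38/3.
List the singular points by increasing real part (a conjugate pair: the negative imaginary part first).

Radius of convergence at 0: 9/10.
At -5: a pole of order 2; residue 38/3.
At 9/10: a logarithmic branch point.
At 3/2: an algebraic (square-root) branch point.


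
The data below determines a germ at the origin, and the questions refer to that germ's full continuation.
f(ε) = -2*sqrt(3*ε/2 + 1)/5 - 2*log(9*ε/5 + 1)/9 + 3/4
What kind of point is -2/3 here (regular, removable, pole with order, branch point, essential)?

The point is an algebraic (square-root) branch point.

The term (-2/5)*sqrt(1 - ε/(-2/3)) has argument 1 - -2/3/(-2/3) = 0 at -2/3: a square-root (algebraic, two-sheeted) branch point; the remaining terms are analytic or single-valued there.


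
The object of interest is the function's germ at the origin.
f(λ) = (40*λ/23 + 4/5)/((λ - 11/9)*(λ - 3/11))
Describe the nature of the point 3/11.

The point is a pole of order 1.

The denominator factor λ - 3/11 vanishes at 3/11 and appears to the power 1; the numerator there equals 1612/1265, nonzero, and no other factor vanishes.
Hence a pole whose order is the multiplicity, 1.


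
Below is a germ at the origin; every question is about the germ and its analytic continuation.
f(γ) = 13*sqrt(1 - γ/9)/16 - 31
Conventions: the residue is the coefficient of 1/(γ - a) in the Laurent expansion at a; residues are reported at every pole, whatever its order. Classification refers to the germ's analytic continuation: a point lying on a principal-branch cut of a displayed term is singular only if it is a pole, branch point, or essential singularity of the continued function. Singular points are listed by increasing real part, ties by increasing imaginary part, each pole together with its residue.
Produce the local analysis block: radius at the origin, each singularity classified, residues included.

Branch term (13/16)*sqrt(1 - γ/(9)): its argument vanishes at γ = 9, a square-root branch point, modulus 9.
The radius of convergence is the smallest modulus among the singular points: 9.

Radius of convergence at 0: 9.
At 9: an algebraic (square-root) branch point.


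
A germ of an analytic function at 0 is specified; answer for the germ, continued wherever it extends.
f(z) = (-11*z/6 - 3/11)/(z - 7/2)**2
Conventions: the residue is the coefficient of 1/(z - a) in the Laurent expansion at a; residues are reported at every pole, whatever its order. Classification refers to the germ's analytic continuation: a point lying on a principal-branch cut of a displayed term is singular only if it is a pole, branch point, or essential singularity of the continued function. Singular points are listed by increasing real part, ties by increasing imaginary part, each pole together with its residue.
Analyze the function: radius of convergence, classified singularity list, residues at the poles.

Radius of convergence at 0: 7/2.
At 7/2: a pole of order 2; residue -11/6.

Denominator factor (z - 7/2)^2: pole of order 2 at 7/2, modulus 7/2.
The radius of convergence is the smallest modulus among the singular points: 7/2.
At the order-2 pole 7/2 set g(z) = (z - (7/2))^2*f(z) = -11*z/6 - 3/11.
Order-2 pole: residue = g'(a); g'(7/2) = -11/6, so the residue is -11/6.


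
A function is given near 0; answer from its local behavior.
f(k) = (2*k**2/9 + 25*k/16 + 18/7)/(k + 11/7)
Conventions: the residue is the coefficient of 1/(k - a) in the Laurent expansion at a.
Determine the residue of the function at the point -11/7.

The residue is 4691/7056.

At the order-1 pole -11/7 set g(k) = (k - (-11/7))*f(k) = 2*k**2/9 + 25*k/16 + 18/7.
Simple pole: residue = g(a) at a = -11/7, which is 4691/7056.


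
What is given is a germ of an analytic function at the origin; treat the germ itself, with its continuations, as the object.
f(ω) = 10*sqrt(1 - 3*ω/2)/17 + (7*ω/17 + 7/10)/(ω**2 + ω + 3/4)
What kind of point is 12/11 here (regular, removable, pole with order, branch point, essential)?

Denominator factors: ω**2 + ω + 3/4 = 1467/484 at ω = 12/11 — none vanishes.
Branch term sqrt(1 - ω/(2/3)): argument at 12/11 is -7/11, nonzero, so 12/11 is not its branch point (a point on a principal cut is still regular for the continued germ).
So the germ continues analytically to 12/11.

The point is a regular point.


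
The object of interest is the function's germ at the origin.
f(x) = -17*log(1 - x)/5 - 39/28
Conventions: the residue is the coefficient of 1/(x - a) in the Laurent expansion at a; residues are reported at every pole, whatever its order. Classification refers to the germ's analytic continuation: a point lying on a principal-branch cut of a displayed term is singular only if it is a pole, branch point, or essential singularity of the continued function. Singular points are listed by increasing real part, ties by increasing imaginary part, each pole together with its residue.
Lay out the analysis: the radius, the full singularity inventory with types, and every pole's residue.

Branch term (-17/5)*log(1 - x/(1)): its argument vanishes at x = 1, a logarithmic branch point, modulus 1.
The radius of convergence is the smallest modulus among the singular points: 1.

Radius of convergence at 0: 1.
At 1: a logarithmic branch point.


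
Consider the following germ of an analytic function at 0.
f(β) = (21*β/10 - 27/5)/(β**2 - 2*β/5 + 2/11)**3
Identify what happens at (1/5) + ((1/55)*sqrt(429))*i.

The denominator factor β**2 - 2*β/5 + 2/11 vanishes at (1/5) + ((1/55)*sqrt(429))*i and appears to the power 3; the numerator there equals (-249/50) + ((21/550)*sqrt(429))*i, nonzero, and no other factor vanishes.
Hence a pole whose order is the multiplicity, 3.

The point is a pole of order 3.


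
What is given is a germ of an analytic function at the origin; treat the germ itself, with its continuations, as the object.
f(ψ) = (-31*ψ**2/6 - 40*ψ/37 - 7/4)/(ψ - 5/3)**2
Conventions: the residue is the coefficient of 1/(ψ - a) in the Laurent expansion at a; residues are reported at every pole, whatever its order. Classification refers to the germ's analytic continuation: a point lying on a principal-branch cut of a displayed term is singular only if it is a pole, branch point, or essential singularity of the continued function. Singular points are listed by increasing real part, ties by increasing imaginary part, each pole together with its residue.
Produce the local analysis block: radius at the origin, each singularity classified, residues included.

Denominator factor (ψ - 5/3)^2: pole of order 2 at 5/3, modulus 5/3.
The radius of convergence is the smallest modulus among the singular points: 5/3.
At the order-2 pole 5/3 set g(ψ) = (ψ - (5/3))^2*f(ψ) = -31*ψ**2/6 - 40*ψ/37 - 7/4.
Order-2 pole: residue = g'(a); g'(5/3) = -6095/333, so the residue is -6095/333.

Radius of convergence at 0: 5/3.
At 5/3: a pole of order 2; residue -6095/333.


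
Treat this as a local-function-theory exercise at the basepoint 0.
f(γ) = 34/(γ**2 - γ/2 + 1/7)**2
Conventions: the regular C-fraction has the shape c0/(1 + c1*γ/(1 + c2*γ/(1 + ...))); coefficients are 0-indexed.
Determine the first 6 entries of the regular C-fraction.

Taylor coefficients (expand at 0): a_0 = 1666, a_1 = 11662, a_2 = 75803/2, a_3 = 40817, a_4 = -1755131/8, a_5 = -10571603/8.
c0 = a_0 = 1666. Peel one level at a time: if S = 1 + c*γ/S' with S'(0) = 1, then c is the γ-coefficient of S and S' = c*γ/(S - 1).
S_1 = c0/f = 1 + (-7)*γ + (105/4)*γ^2 + ...; c1 = -7.
S_2 = c1*γ/(S_1 - 1) = 1 + (15/4)*γ + (113/16)*γ^2 + ...; c2 = 15/4.
S_3 = c2*γ/(S_2 - 1) = 1 + (-113/60)*γ + (364/225)*γ^2 + ...; c3 = -113/60.
S_4 = c3*γ/(S_3 - 1) = 1 + (1456/1695)*γ + (6272/12769)*γ^2 + ...; c4 = 1456/1695.
S_5 = c4*γ/(S_4 - 1) = 1 + (-840/1469)*γ + ...; c5 = -840/1469.

The regular C-fraction coefficients are [1666, -7, 15/4, -113/60, 1456/1695, -840/1469].


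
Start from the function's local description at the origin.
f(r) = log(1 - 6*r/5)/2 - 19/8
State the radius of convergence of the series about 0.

Branch term (1/2)*log(1 - r/(5/6)): its argument vanishes at r = 5/6, a logarithmic branch point, modulus 5/6.
The radius of convergence is the smallest modulus among the singular points: 5/6.

The radius of convergence is 5/6.


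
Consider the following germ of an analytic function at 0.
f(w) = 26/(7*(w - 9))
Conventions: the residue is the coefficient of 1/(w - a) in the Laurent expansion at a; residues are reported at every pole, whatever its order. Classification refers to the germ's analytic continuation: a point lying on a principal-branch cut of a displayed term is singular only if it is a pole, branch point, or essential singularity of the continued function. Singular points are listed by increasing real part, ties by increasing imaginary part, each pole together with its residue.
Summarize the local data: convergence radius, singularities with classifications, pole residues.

Radius of convergence at 0: 9.
At 9: a pole of order 1; residue 26/7.

Denominator factor (w - 9): pole of order 1 at 9, modulus 9.
The radius of convergence is the smallest modulus among the singular points: 9.
At the order-1 pole 9 set g(w) = (w - (9))*f(w) = 26/7.
Simple pole: residue = g(a) at a = 9, which is 26/7.


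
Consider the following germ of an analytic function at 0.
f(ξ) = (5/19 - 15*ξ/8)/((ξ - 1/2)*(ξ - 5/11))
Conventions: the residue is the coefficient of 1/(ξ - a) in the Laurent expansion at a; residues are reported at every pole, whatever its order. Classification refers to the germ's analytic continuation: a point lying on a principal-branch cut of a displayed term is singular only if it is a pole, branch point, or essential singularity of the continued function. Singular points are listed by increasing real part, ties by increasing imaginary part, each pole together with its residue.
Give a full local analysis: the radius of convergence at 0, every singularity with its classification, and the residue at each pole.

Radius of convergence at 0: 5/11.
At 5/11: a pole of order 1; residue 985/76.
At 1/2: a pole of order 1; residue -2255/152.

Denominator factor (ξ - 1/2): pole of order 1 at 1/2, modulus 1/2.
Denominator factor (ξ - 5/11): pole of order 1 at 5/11, modulus 5/11.
The radius of convergence is the smallest modulus among the singular points: 5/11.
At the order-1 pole 5/11 set g(ξ) = (ξ - (5/11))*f(ξ) = (5/19 - 15*ξ/8)/(ξ - 1/2).
Simple pole: residue = g(a) at a = 5/11, which is 985/76.
At the order-1 pole 1/2 set g(ξ) = (ξ - (1/2))*f(ξ) = (5/19 - 15*ξ/8)/(ξ - 5/11).
Simple pole: residue = g(a) at a = 1/2, which is -2255/152.
List the singular points by increasing real part (a conjugate pair: the negative imaginary part first).


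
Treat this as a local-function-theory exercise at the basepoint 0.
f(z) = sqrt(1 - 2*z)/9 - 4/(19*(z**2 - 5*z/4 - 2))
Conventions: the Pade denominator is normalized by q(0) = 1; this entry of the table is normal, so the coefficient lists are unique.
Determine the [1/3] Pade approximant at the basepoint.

The Pade approximant has numerator coefficients [37/171, -217210991/875212200]; denominator coefficients [1, -1686093/5118200, -2281961/5118200, 3820417/10236400].

Taylor coefficients needed (expand at 0): a_0 = 37/171, a_1 = -121/684, a_2 = 11/288, a_3 = -6437/43776, a_4 = 12121/350208.
Write the denominator as Q(z) = 1 + q1*z + q2*z^2 + q3*z^3. Requiring Q*f - P = O(z^5) with deg P <= 1 kills the coefficients of z^2..z^4 in Q*f:
  z^2: a_2 + q1*a_1 + q2*a_0 = 0, i.e. 11/288 + (-121/684)*q1 + (37/171)*q2 = 0.
  z^3: a_3 + q1*a_2 + q2*a_1 + q3*a_0 = 0, i.e. -6437/43776 + (11/288)*q1 + (-121/684)*q2 + (37/171)*q3 = 0.
  z^4: a_4 + q1*a_3 + q2*a_2 + q3*a_1 = 0, i.e. 12121/350208 + (-6437/43776)*q1 + (11/288)*q2 + (-121/684)*q3 = 0.
Solving this linear system: q1 = -1686093/5118200, q2 = -2281961/5118200, q3 = 3820417/10236400.
The numerator is Q*f truncated at degree 1: P0 = a_0 = 37/171; P1 = a_1 + q1*a_0 = -217210991/875212200.
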